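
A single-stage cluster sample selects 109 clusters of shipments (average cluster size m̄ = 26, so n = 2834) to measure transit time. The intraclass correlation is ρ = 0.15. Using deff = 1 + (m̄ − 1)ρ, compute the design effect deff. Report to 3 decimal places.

4.750

deff = 1 + (26 − 1)·0.15 = 1 + 3.75 = 4.75.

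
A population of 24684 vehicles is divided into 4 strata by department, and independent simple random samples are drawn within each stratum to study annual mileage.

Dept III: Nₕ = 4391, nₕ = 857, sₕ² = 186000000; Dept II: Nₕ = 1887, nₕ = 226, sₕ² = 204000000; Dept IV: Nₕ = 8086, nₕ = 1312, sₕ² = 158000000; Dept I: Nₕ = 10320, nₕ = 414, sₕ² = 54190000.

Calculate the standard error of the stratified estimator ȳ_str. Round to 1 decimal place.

Var(ȳ_str) = Σₕ Wₕ²(1 − fₕ)sₕ²/nₕ with Wₕ = Nₕ/N, N = 24684.
Dept III: Wₕ = 0.17788851; term = 0.17788851²·(1 − 0.19517194)·186000000/857 = 5527.529.
Dept II: Wₕ = 0.07644628; term = 0.07644628²·(1 − 0.11976683)·204000000/226 = 4643.3582.
Dept IV: Wₕ = 0.32758062; term = 0.32758062²·(1 − 0.16225575)·158000000/1312 = 10826.077.
Dept I: Wₕ = 0.41808459; term = 0.41808459²·(1 − 0.04011628)·54190000/414 = 21961.69.
Sum = 42958.654.
SE = √(42958.654) = 207.3.

207.3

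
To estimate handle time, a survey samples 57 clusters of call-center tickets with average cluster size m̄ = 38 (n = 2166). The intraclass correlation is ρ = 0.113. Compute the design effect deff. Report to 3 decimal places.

deff = 1 + (38 − 1)·0.113 = 1 + 4.181 = 5.181.

5.181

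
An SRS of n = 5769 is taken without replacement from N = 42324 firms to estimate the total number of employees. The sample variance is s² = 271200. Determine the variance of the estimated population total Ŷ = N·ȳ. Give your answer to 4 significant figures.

7.273 × 10^10

Var(Ŷ) = N²·Var(ȳ) = N²·(1 − n/N)·s²/n.
f = 5769/42324 = 0.13630564; Var(ȳ) = 0.86369436·271200/5769 = 40.602168.
Var(Ŷ) = 42324² · 40.602168 = 7.2731515 × 10^10.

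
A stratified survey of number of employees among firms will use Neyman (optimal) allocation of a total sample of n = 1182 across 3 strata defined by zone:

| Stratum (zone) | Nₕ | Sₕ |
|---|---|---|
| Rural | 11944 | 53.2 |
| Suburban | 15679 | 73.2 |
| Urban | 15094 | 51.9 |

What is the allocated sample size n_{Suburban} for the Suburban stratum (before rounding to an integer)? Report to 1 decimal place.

Neyman allocation: nₕ = n·NₕSₕ / Σⱼ NⱼSⱼ.
Σ NⱼSⱼ = 11944·53.2 + 15679·73.2 + 15094·51.9 = 2.5665022 × 10^6.
n_{Suburban} = 1182·15679·73.2 / (2.5665022 × 10^6) = 528.6.

528.6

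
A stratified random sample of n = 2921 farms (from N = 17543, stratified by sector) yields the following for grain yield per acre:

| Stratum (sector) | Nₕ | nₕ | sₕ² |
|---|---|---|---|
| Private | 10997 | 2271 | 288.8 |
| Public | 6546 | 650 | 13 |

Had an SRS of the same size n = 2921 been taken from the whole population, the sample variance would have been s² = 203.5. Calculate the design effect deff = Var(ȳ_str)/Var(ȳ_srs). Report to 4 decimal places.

Var(ȳ_str) = Σ Wₕ²(1−fₕ)sₕ²/nₕ with Wₕ = Nₕ/17543:
  Private: (10997/17543)²·(1−2271/10997)·288.8/2271 = 0.039651695
  Public: (6546/17543)²·(1−650/6546)·13/650 = 0.0025081629
  → Var(ȳ_str) = 0.042159858.
Var(ȳ_srs) = (1 − 2921/17543)·203.5/2921 = 0.058067854.
deff = 0.042159858 / 0.058067854 = 0.7260.

0.7260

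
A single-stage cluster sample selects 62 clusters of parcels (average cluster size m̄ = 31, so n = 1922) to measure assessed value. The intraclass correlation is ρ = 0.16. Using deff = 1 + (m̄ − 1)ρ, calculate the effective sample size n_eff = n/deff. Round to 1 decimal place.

deff = 1 + (31 − 1)·0.16 = 1 + 4.8 = 5.8.
n_eff = 1922 / 5.8 = 331.4.

331.4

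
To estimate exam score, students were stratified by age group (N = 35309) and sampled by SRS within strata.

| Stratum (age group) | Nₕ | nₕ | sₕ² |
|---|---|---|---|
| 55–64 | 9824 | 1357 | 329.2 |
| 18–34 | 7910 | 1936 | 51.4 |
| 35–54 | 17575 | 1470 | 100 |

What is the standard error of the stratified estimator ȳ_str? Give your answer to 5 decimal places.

0.18065

Var(ȳ_str) = Σₕ Wₕ²(1 − fₕ)sₕ²/nₕ with Wₕ = Nₕ/N, N = 35309.
55–64: Wₕ = 0.27822935; term = 0.27822935²·(1 − 0.13813111)·329.2/1357 = 0.016185535.
18–34: Wₕ = 0.22402220; term = 0.22402220²·(1 − 0.24475348)·51.4/1936 = 0.0010063027.
35–54: Wₕ = 0.49774845; term = 0.49774845²·(1 − 0.08364154)·100/1470 = 0.015444288.
Sum = 0.032636126.
SE = √(0.032636126) = 0.18065.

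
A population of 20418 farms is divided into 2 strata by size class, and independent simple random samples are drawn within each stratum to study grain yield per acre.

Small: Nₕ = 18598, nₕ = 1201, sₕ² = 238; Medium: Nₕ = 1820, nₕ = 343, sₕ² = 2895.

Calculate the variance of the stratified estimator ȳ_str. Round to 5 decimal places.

Var(ȳ_str) = Σₕ Wₕ²(1 − fₕ)sₕ²/nₕ with Wₕ = Nₕ/N, N = 20418.
Small: Wₕ = 0.91086296; term = 0.91086296²·(1 − 0.06457684)·238/1201 = 0.1537971.
Medium: Wₕ = 0.08913704; term = 0.08913704²·(1 − 0.18846154)·2895/343 = 0.054422681.
Sum = 0.20821978.

0.20822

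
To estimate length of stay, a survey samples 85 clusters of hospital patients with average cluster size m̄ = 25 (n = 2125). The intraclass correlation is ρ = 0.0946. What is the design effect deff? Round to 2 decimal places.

3.27

deff = 1 + (25 − 1)·0.0946 = 1 + 2.2704 = 3.2704.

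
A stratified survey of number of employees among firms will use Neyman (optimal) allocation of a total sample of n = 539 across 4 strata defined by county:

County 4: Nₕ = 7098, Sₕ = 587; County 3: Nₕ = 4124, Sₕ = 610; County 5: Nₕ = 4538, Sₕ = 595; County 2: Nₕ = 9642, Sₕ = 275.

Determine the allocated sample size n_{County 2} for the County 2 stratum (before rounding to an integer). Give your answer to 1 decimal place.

118.8

Neyman allocation: nₕ = n·NₕSₕ / Σⱼ NⱼSⱼ.
Σ NⱼSⱼ = 7098·587 + 4124·610 + 4538·595 + 9642·275 = 1.2033826 × 10^7.
n_{County 2} = 539·9642·275 / (1.2033826 × 10^7) = 118.8.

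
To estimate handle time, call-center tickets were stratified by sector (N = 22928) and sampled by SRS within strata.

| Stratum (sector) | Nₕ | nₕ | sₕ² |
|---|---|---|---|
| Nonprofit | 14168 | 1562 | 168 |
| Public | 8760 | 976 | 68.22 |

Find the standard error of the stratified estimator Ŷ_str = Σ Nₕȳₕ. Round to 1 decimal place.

4896.5

Var(Ŷ_str) = Σₕ Nₕ²(1 − fₕ)sₕ²/nₕ.
Nonprofit: 14168²·(1 − 1562/14168)·168/1562 = 1.9209413 × 10^7.
Public: 8760²·(1 − 976/8760)·68.22/976 = 4.7661623 × 10^6.
Sum = 2.3975575 × 10^7.
SE = √(2.3975575 × 10^7) = 4896.5.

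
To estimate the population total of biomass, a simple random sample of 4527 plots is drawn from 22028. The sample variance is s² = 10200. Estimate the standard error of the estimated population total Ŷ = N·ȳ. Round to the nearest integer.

29472

Var(Ŷ) = N²·Var(ȳ) = N²·(1 − n/N)·s²/n.
f = 4527/22028 = 0.20551117; Var(ȳ) = 0.79448883·10200/4527 = 1.7901007.
Var(Ŷ) = 22028² · 1.7901007 = 8.6861555 × 10^8.
SE(Ŷ) = √(8.6861555 × 10^8) = 29472.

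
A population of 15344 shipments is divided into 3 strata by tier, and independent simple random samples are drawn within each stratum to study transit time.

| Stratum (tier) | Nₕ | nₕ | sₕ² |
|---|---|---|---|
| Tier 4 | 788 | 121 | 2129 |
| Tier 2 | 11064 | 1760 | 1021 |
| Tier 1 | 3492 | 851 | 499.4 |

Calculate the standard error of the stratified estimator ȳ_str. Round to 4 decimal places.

Var(ȳ_str) = Σₕ Wₕ²(1 − fₕ)sₕ²/nₕ with Wₕ = Nₕ/N, N = 15344.
Tier 4: Wₕ = 0.05135558; term = 0.05135558²·(1 − 0.15355330)·2129/121 = 0.039279429.
Tier 2: Wₕ = 0.72106361; term = 0.72106361²·(1 − 0.15907448)·1021/1760 = 0.25364001.
Tier 1: Wₕ = 0.22758081; term = 0.22758081²·(1 − 0.24369989)·499.4/851 = 0.022987113.
Sum = 0.31590655.
SE = √(0.31590655) = 0.5621.

0.5621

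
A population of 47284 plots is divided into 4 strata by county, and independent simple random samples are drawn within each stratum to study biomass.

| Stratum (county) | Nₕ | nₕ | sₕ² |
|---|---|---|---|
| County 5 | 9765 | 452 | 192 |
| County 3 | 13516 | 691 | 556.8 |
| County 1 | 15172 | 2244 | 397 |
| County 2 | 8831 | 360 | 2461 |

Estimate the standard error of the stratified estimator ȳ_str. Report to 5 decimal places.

0.56921

Var(ȳ_str) = Σₕ Wₕ²(1 − fₕ)sₕ²/nₕ with Wₕ = Nₕ/N, N = 47284.
County 5: Wₕ = 0.20651806; term = 0.20651806²·(1 − 0.04628776)·192/452 = 0.01727811.
County 3: Wₕ = 0.28584722; term = 0.28584722²·(1 − 0.05112459)·556.8/691 = 0.062473857.
County 1: Wₕ = 0.32086964; term = 0.32086964²·(1 − 0.14790403)·397/2244 = 0.015520775.
County 2: Wₕ = 0.18676508; term = 0.18676508²·(1 − 0.04076549)·2461/360 = 0.22873112.
Sum = 0.32400386.
SE = √(0.32400386) = 0.56921.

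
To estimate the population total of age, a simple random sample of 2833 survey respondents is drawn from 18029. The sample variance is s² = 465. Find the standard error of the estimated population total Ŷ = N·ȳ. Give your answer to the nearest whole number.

6706

Var(Ŷ) = N²·Var(ȳ) = N²·(1 − n/N)·s²/n.
f = 2833/18029 = 0.15713573; Var(ȳ) = 0.84286427·465/2833 = 0.13834518.
Var(Ŷ) = 18029² · 0.13834518 = 4.4968387 × 10^7.
SE(Ŷ) = √(4.4968387 × 10^7) = 6706.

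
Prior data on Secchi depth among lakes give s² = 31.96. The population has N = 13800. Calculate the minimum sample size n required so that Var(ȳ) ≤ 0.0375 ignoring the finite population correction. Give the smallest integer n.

853

Without fpc, n₀ = s²/D = 31.96/0.0375 = 852.2667.
Rounding up, n = 853.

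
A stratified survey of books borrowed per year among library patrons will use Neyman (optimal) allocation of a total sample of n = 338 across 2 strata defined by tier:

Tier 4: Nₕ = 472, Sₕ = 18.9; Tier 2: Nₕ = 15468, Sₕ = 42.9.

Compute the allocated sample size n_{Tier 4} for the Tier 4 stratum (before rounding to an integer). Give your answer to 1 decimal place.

Neyman allocation: nₕ = n·NₕSₕ / Σⱼ NⱼSⱼ.
Σ NⱼSⱼ = 472·18.9 + 15468·42.9 = 672498.
n_{Tier 4} = 338·472·18.9 / 672498 = 4.5.

4.5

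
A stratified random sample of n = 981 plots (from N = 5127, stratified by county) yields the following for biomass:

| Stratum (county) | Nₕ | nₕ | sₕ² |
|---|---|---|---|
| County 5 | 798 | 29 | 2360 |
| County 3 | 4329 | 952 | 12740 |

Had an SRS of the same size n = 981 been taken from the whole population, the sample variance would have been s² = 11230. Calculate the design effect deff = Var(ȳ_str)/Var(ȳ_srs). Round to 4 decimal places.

Var(ȳ_str) = Σ Wₕ²(1−fₕ)sₕ²/nₕ with Wₕ = Nₕ/5127:
  County 5: (798/5127)²·(1−29/798)·2360/29 = 1.8998381
  County 3: (4329/5127)²·(1−952/4329)·12740/952 = 7.4425968
  → Var(ȳ_str) = 9.3424349.
Var(ȳ_srs) = (1 − 981/5127)·11230/981 = 9.2571378.
deff = 9.3424349 / 9.2571378 = 1.0092.

1.0092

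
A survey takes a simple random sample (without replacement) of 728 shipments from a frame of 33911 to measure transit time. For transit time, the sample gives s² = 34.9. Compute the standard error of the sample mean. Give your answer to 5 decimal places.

0.21659

Under SRS without replacement, Var(ȳ) = (1 − f)·s²/n with f = n/N = 728/33911 = 0.02146796.
Var(ȳ) = (1 − 0.02146796)·34.9/728 = 0.97853204·0.04793956 = 0.046910396.
SE(ȳ) = √(0.046910396) = 0.21659.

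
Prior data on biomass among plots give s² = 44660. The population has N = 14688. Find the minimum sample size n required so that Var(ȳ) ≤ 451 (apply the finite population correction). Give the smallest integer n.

Without fpc, n₀ = s²/D = 44660/451 = 99.0244.
With fpc, (1 − n/N)·s²/n ≤ D requires n ≥ n₀/(1 + n₀/N) = 99.0244/(1 + 99.0244/14688) = 98.3613.
Rounding up, n = 99.

99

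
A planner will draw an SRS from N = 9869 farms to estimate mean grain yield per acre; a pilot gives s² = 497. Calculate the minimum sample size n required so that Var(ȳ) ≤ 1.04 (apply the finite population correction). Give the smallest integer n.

456

Without fpc, n₀ = s²/D = 497/1.04 = 477.8846.
With fpc, (1 − n/N)·s²/n ≤ D requires n ≥ n₀/(1 + n₀/N) = 477.8846/(1 + 477.8846/9869) = 455.8129.
Rounding up, n = 456.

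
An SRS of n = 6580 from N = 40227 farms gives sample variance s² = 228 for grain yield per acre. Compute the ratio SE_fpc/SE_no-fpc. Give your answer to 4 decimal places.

f = n/N = 6580/40227 = 0.16357173.
SE_no-fpc = √(s²/n) = 0.18614633; SE_fpc = √((1−f)s²/n) = 0.17024283.
Ratio = √(1−f) = 0.91456452.

0.9146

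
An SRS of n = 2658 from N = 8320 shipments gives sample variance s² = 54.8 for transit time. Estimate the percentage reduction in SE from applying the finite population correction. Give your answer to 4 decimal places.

17.5058

f = n/N = 2658/8320 = 0.31947115.
SE_no-fpc = √(s²/n) = 0.14358623; SE_fpc = √((1−f)s²/n) = 0.11845027.
Ratio = √(1−f) = 0.82494172. Reduction = 100·(1 − 0.82494172) = 17.5058%.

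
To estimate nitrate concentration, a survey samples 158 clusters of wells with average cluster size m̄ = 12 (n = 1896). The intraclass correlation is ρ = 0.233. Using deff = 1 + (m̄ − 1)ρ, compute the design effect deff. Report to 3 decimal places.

3.563

deff = 1 + (12 − 1)·0.233 = 1 + 2.563 = 3.563.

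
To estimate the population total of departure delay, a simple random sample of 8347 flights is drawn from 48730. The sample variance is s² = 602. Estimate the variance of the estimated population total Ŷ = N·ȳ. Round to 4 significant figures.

1.419 × 10^8

Var(Ŷ) = N²·Var(ȳ) = N²·(1 − n/N)·s²/n.
f = 8347/48730 = 0.17129079; Var(ȳ) = 0.82870921·602/8347 = 0.059767934.
Var(Ŷ) = 48730² · 0.059767934 = 1.4192571 × 10^8.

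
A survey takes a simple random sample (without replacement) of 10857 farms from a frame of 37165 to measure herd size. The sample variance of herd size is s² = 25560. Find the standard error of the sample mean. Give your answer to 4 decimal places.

1.2909

Under SRS without replacement, Var(ȳ) = (1 − f)·s²/n with f = n/N = 10857/37165 = 0.29212969.
Var(ȳ) = (1 − 0.29212969)·25560/10857 = 0.70787031·2.3542415 = 1.6664977.
SE(ȳ) = √(1.6664977) = 1.2909.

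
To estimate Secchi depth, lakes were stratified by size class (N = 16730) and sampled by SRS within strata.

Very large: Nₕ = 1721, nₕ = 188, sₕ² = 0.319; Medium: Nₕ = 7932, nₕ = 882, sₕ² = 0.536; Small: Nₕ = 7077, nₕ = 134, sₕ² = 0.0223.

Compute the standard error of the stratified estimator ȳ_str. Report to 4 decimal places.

0.0129

Var(ȳ_str) = Σₕ Wₕ²(1 − fₕ)sₕ²/nₕ with Wₕ = Nₕ/N, N = 16730.
Very large: Wₕ = 0.10286910; term = 0.10286910²·(1 − 0.10923881)·0.319/188 = 1.5994254 × 10^-5.
Medium: Wₕ = 0.47411835; term = 0.47411835²·(1 − 0.11119516)·0.536/882 = 1.2141606 × 10^-4.
Small: Wₕ = 0.42301255; term = 0.42301255²·(1 − 0.01893458)·0.0223/134 = 2.9214909 × 10^-5.
Sum = 1.6662522 × 10^-4.
SE = √(1.6662522 × 10^-4) = 0.0129.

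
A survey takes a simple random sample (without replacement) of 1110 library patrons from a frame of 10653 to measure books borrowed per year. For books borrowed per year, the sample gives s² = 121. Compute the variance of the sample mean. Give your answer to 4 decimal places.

0.0977

Under SRS without replacement, Var(ȳ) = (1 − f)·s²/n with f = n/N = 1110/10653 = 0.10419600.
Var(ȳ) = (1 − 0.10419600)·121/1110 = 0.89580400·0.10900901 = 0.097650706.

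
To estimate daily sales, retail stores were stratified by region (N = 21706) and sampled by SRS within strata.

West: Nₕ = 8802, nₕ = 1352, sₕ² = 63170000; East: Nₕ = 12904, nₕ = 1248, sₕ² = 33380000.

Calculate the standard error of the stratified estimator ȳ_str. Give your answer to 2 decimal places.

Var(ȳ_str) = Σₕ Wₕ²(1 − fₕ)sₕ²/nₕ with Wₕ = Nₕ/N, N = 21706.
West: Wₕ = 0.40551000; term = 0.40551000²·(1 − 0.15360145)·63170000/1352 = 6502.9771.
East: Wₕ = 0.59449000; term = 0.59449000²·(1 − 0.09671420)·33380000/1248 = 8538.5877.
Sum = 15041.565.
SE = √(15041.565) = 122.64.

122.64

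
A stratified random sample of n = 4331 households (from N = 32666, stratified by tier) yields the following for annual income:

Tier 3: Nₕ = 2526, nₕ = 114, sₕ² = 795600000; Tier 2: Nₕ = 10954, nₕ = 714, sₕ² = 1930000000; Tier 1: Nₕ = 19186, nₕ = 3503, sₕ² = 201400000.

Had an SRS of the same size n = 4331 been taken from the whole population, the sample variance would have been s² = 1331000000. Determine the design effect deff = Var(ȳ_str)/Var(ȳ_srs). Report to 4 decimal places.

Var(ȳ_str) = Σ Wₕ²(1−fₕ)sₕ²/nₕ with Wₕ = Nₕ/32666:
  Tier 3: (2526/32666)²·(1−114/2526)·795600000/114 = 39848.195
  Tier 2: (10954/32666)²·(1−714/10954)·1930000000/714 = 284144.91
  Tier 1: (19186/32666)²·(1−3503/19186)·201400000/3503 = 16212.164
  → Var(ȳ_str) = 340205.27.
Var(ȳ_srs) = (1 − 4331/32666)·1331000000/4331 = 266573.6.
deff = 340205.27 / 266573.6 = 1.2762.

1.2762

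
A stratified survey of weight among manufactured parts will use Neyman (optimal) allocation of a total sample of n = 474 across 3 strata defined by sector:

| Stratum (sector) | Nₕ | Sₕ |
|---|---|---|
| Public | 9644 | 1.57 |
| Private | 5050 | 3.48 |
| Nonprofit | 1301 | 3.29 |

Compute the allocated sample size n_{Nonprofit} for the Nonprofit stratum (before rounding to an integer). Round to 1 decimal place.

54.8

Neyman allocation: nₕ = n·NₕSₕ / Σⱼ NⱼSⱼ.
Σ NⱼSⱼ = 9644·1.57 + 5050·3.48 + 1301·3.29 = 36995.37.
n_{Nonprofit} = 474·1301·3.29 / 36995.37 = 54.8.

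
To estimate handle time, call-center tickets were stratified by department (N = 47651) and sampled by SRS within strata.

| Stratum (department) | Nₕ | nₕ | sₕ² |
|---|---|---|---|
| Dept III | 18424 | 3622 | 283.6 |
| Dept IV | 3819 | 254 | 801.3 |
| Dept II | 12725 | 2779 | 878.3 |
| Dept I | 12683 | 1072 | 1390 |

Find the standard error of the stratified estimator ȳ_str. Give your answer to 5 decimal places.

Var(ȳ_str) = Σₕ Wₕ²(1 − fₕ)sₕ²/nₕ with Wₕ = Nₕ/N, N = 47651.
Dept III: Wₕ = 0.38664456; term = 0.38664456²·(1 − 0.19659140)·283.6/3622 = 0.0094041179.
Dept IV: Wₕ = 0.08014522; term = 0.08014522²·(1 − 0.06650956)·801.3/254 = 0.018915881.
Dept II: Wₕ = 0.26704581; term = 0.26704581²·(1 − 0.21838900)·878.3/2779 = 0.017616375.
Dept I: Wₕ = 0.26616440; term = 0.26616440²·(1 − 0.08452259)·1390/1072 = 0.0840945.
Sum = 0.13003087.
SE = √(0.13003087) = 0.36060.

0.36060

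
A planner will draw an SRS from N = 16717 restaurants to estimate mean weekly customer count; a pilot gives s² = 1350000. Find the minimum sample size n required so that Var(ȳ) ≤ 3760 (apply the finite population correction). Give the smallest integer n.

Without fpc, n₀ = s²/D = 1350000/3760 = 359.0426.
With fpc, (1 − n/N)·s²/n ≤ D requires n ≥ n₀/(1 + n₀/N) = 359.0426/(1 + 359.0426/16717) = 351.4933.
Rounding up, n = 352.

352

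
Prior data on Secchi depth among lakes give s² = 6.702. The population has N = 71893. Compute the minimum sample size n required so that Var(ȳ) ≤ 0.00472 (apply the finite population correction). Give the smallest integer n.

1393

Without fpc, n₀ = s²/D = 6.702/0.00472 = 1419.9153.
With fpc, (1 − n/N)·s²/n ≤ D requires n ≥ n₀/(1 + n₀/N) = 1419.9153/(1 + 1419.9153/71893) = 1392.4146.
Rounding up, n = 1393.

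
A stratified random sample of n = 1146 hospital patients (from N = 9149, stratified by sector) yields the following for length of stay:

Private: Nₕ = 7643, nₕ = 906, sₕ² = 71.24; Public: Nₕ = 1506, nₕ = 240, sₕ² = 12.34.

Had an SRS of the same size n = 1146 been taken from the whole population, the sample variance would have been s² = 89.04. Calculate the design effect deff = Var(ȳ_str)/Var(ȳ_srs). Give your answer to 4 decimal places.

0.7289

Var(ȳ_str) = Σ Wₕ²(1−fₕ)sₕ²/nₕ with Wₕ = Nₕ/9149:
  Private: (7643/9149)²·(1−906/7643)·71.24/906 = 0.048370309
  Public: (1506/9149)²·(1−240/1506)·12.34/240 = 0.0011711576
  → Var(ȳ_str) = 0.049541467.
Var(ȳ_srs) = (1 − 1146/9149)·89.04/1146 = 0.067964124.
deff = 0.049541467 / 0.067964124 = 0.7289.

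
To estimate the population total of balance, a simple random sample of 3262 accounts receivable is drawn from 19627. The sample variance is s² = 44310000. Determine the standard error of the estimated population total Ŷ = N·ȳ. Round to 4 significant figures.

2.089 × 10^6

Var(Ŷ) = N²·Var(ȳ) = N²·(1 − n/N)·s²/n.
f = 3262/19627 = 0.16619962; Var(ȳ) = 0.83380038·44310000/3262 = 11326.087.
Var(Ŷ) = 19627² · 11326.087 = 4.3630254 × 10^12.
SE(Ŷ) = √(4.3630254 × 10^12) = 2.089 × 10^6.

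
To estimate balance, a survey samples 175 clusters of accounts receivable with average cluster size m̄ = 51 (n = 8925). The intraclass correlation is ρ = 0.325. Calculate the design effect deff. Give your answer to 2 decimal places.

17.25

deff = 1 + (51 − 1)·0.325 = 1 + 16.25 = 17.25.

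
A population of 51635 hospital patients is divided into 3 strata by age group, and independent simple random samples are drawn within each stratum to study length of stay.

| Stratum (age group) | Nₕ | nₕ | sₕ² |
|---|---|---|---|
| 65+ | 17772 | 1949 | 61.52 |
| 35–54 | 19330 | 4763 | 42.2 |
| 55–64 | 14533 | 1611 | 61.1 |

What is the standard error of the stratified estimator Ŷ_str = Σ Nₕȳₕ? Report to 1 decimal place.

4300.4

Var(Ŷ_str) = Σₕ Nₕ²(1 − fₕ)sₕ²/nₕ.
65+: 17772²·(1 − 1949/17772)·61.52/1949 = 8.8762519 × 10^6.
35–54: 19330²·(1 − 4763/19330)·42.2/4763 = 2.4947891 × 10^6.
55–64: 14533²·(1 − 1611/14533)·61.1/1611 = 7.1224708 × 10^6.
Sum = 1.8493512 × 10^7.
SE = √(1.8493512 × 10^7) = 4300.4.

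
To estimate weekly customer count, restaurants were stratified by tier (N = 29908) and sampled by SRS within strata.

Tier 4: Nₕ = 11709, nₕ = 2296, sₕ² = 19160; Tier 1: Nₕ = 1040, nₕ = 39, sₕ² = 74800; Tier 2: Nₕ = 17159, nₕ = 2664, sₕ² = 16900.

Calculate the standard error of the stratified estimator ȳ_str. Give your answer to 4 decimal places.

Var(ȳ_str) = Σₕ Wₕ²(1 − fₕ)sₕ²/nₕ with Wₕ = Nₕ/N, N = 29908.
Tier 4: Wₕ = 0.39150060; term = 0.39150060²·(1 − 0.19608848)·19160/2296 = 1.0282453.
Tier 1: Wₕ = 0.03477330; term = 0.03477330²·(1 − 0.03750000)·74800/39 = 2.2321823.
Tier 2: Wₕ = 0.57372609; term = 0.57372609²·(1 − 0.15525380)·16900/2664 = 1.7639568.
Sum = 5.0243844.
SE = √(5.0243844) = 2.2415.

2.2415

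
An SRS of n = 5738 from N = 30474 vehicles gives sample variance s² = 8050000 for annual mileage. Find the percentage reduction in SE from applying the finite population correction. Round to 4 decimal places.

9.9051

f = n/N = 5738/30474 = 0.18829166.
SE_no-fpc = √(s²/n) = 37.455678; SE_fpc = √((1−f)s²/n) = 33.74564.
Ratio = √(1−f) = 0.90094858. Reduction = 100·(1 − 0.90094858) = 9.9051%.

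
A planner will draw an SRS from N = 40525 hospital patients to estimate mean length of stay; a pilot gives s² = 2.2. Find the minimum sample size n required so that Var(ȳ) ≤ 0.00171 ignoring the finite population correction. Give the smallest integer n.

1287

Without fpc, n₀ = s²/D = 2.2/0.00171 = 1286.5497.
Rounding up, n = 1287.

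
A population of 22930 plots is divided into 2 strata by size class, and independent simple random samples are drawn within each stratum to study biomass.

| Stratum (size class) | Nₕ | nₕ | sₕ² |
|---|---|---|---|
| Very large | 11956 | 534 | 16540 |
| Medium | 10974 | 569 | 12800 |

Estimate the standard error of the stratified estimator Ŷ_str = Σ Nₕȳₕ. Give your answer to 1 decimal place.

82452.9

Var(Ŷ_str) = Σₕ Nₕ²(1 − fₕ)sₕ²/nₕ.
Very large: 11956²·(1 − 534/11956)·16540/534 = 4.2298241 × 10^9.
Medium: 10974²·(1 − 569/10974)·12800/569 = 2.5686489 × 10^9.
Sum = 6.798473 × 10^9.
SE = √(6.798473 × 10^9) = 82452.9.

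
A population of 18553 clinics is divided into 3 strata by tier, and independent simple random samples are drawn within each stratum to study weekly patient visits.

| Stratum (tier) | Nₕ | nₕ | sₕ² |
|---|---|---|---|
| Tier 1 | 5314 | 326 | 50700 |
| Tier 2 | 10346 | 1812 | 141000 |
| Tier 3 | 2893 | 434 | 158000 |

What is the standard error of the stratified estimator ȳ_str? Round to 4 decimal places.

6.2817

Var(ȳ_str) = Σₕ Wₕ²(1 − fₕ)sₕ²/nₕ with Wₕ = Nₕ/N, N = 18553.
Tier 1: Wₕ = 0.28642268; term = 0.28642268²·(1 − 0.06134738)·50700/326 = 11.975953.
Tier 2: Wₕ = 0.55764566; term = 0.55764566²·(1 − 0.17514015)·141000/1812 = 19.959872.
Tier 3: Wₕ = 0.15593166; term = 0.15593166²·(1 − 0.15001728)·158000/434 = 7.5239522.
Sum = 39.459777.
SE = √(39.459777) = 6.2817.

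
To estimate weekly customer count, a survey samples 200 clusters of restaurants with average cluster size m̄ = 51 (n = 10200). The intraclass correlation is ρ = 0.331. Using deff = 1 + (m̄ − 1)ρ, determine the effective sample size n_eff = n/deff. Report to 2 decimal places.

deff = 1 + (51 − 1)·0.331 = 1 + 16.55 = 17.55.
n_eff = 10200 / 17.55 = 581.20.

581.20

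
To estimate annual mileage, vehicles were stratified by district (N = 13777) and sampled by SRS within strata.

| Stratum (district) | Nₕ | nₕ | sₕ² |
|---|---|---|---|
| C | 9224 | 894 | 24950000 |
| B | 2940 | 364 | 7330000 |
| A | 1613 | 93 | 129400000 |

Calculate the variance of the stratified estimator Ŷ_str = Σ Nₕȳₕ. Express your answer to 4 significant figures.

5.708 × 10^12

Var(Ŷ_str) = Σₕ Nₕ²(1 − fₕ)sₕ²/nₕ.
C: 9224²·(1 − 894/9224)·24950000/894 = 2.1443582 × 10^12.
B: 2940²·(1 − 364/2940)·7330000/364 = 1.5250911 × 10^11.
A: 1613²·(1 − 93/1613)·129400000/93 = 3.4113736 × 10^12.
Sum = 5.7082409 × 10^12.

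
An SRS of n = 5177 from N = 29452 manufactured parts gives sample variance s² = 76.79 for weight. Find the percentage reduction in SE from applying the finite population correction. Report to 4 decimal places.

9.2133

f = n/N = 5177/29452 = 0.17577754.
SE_no-fpc = √(s²/n) = 0.12179045; SE_fpc = √((1−f)s²/n) = 0.11056953.
Ratio = √(1−f) = 0.90786699. Reduction = 100·(1 − 0.90786699) = 9.2133%.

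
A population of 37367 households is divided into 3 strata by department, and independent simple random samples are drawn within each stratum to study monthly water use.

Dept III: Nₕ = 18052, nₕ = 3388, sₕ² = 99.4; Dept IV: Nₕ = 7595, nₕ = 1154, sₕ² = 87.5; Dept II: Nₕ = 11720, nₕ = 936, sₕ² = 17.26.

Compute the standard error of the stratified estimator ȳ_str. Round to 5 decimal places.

0.09944

Var(ȳ_str) = Σₕ Wₕ²(1 − fₕ)sₕ²/nₕ with Wₕ = Nₕ/N, N = 37367.
Dept III: Wₕ = 0.48310006; term = 0.48310006²·(1 − 0.18768004)·99.4/3388 = 0.0055621705.
Dept IV: Wₕ = 0.20325421; term = 0.20325421²·(1 − 0.15194207)·87.5/1154 = 0.0026564819.
Dept II: Wₕ = 0.31364573; term = 0.31364573²·(1 − 0.07986348)·17.26/936 = 0.0016691523.
Sum = 0.0098878047.
SE = √(0.0098878047) = 0.09944.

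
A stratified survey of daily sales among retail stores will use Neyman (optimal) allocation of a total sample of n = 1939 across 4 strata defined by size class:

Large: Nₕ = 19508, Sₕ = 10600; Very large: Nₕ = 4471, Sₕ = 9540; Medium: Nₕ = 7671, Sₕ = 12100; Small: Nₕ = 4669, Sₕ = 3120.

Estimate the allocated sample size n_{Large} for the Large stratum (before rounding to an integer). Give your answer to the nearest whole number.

Neyman allocation: nₕ = n·NₕSₕ / Σⱼ NⱼSⱼ.
Σ NⱼSⱼ = 19508·10600 + 4471·9540 + 7671·12100 + 4669·3120 = 3.5682452 × 10^8.
n_{Large} = 1939·19508·10600 / (3.5682452 × 10^8) = 1124.

1124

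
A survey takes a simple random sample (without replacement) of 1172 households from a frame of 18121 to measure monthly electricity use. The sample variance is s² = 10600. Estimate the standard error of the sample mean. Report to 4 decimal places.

2.9085

Under SRS without replacement, Var(ȳ) = (1 − f)·s²/n with f = n/N = 1172/18121 = 0.06467634.
Var(ȳ) = (1 − 0.06467634)·10600/1172 = 0.93532366·9.0443686 = 8.4594119.
SE(ȳ) = √(8.4594119) = 2.9085.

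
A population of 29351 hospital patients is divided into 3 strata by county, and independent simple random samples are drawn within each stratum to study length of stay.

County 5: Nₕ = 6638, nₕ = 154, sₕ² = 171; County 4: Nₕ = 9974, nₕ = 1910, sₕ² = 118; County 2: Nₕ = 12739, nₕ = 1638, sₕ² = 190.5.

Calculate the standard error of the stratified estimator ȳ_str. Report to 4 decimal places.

Var(ȳ_str) = Σₕ Wₕ²(1 − fₕ)sₕ²/nₕ with Wₕ = Nₕ/N, N = 29351.
County 5: Wₕ = 0.22615925; term = 0.22615925²·(1 − 0.02319976)·171/154 = 0.0554766.
County 4: Wₕ = 0.33981806; term = 0.33981806²·(1 − 0.19149789)·118/1910 = 0.0057679664.
County 2: Wₕ = 0.43402269; term = 0.43402269²·(1 − 0.12858152)·190.5/1638 = 0.019091178.
Sum = 0.080335744.
SE = √(0.080335744) = 0.2834.

0.2834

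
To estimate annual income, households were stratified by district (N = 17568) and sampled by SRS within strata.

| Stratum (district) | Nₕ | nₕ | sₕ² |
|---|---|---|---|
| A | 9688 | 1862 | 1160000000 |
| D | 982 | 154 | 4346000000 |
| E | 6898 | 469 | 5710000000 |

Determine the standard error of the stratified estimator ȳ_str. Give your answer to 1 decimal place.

Var(ȳ_str) = Σₕ Wₕ²(1 − fₕ)sₕ²/nₕ with Wₕ = Nₕ/N, N = 17568.
A: Wₕ = 0.55145719; term = 0.55145719²·(1 − 0.19219653)·1160000000/1862 = 153040.95.
D: Wₕ = 0.05589709; term = 0.05589709²·(1 − 0.15682281)·4346000000/154 = 74347.468.
E: Wₕ = 0.39264572; term = 0.39264572²·(1 − 0.06799072)·5710000000/469 = 1.7493843 × 10^6.
Sum = 1.9767727 × 10^6.
SE = √(1.9767727 × 10^6) = 1406.0.

1406.0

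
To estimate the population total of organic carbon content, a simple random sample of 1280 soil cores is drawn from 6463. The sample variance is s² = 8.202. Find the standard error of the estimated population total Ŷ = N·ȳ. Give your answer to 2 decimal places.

463.30

Var(Ŷ) = N²·Var(ȳ) = N²·(1 − n/N)·s²/n.
f = 1280/6463 = 0.19805044; Var(ȳ) = 0.80194956·8.202/1280 = 0.0051387424.
Var(Ŷ) = 6463² · 0.0051387424 = 214647.17.
SE(Ŷ) = √(214647.17) = 463.30.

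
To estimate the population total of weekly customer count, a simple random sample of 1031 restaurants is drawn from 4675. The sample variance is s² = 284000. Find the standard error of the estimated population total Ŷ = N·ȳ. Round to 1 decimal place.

68503.0

Var(Ŷ) = N²·Var(ȳ) = N²·(1 − n/N)·s²/n.
f = 1031/4675 = 0.22053476; Var(ȳ) = 0.77946524·284000/1031 = 214.71205.
Var(Ŷ) = 4675² · 214.71205 = 4.692666 × 10^9.
SE(Ŷ) = √(4.692666 × 10^9) = 68503.0.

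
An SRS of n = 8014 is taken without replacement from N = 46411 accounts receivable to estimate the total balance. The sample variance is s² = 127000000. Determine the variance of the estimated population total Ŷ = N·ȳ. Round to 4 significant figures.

Var(Ŷ) = N²·Var(ȳ) = N²·(1 − n/N)·s²/n.
f = 8014/46411 = 0.17267458; Var(ȳ) = 0.82732542·127000000/8014 = 13110.847.
Var(Ŷ) = 46411² · 13110.847 = 2.8240514 × 10^13.

2.824 × 10^13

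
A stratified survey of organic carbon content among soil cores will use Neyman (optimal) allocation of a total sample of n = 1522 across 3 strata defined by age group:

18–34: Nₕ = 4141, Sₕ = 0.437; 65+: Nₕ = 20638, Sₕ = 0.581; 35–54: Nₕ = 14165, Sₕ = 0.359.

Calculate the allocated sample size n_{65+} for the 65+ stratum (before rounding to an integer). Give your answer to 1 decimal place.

Neyman allocation: nₕ = n·NₕSₕ / Σⱼ NⱼSⱼ.
Σ NⱼSⱼ = 4141·0.437 + 20638·0.581 + 14165·0.359 = 18885.53.
n_{65+} = 1522·20638·0.581 / 18885.53 = 966.3.

966.3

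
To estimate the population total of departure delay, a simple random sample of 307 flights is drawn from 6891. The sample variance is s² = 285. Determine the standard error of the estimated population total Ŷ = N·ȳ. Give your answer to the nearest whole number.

6490

Var(Ŷ) = N²·Var(ȳ) = N²·(1 − n/N)·s²/n.
f = 307/6891 = 0.04455086; Var(ȳ) = 0.95544914·285/307 = 0.88698047.
Var(Ŷ) = 6891² · 0.88698047 = 4.2119049 × 10^7.
SE(Ŷ) = √(4.2119049 × 10^7) = 6490.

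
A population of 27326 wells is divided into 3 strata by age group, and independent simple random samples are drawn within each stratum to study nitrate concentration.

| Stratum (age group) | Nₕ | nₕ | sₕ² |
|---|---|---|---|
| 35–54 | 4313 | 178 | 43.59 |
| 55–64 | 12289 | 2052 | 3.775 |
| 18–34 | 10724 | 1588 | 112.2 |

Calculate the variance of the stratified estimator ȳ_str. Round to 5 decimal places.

Var(ȳ_str) = Σₕ Wₕ²(1 − fₕ)sₕ²/nₕ with Wₕ = Nₕ/N, N = 27326.
35–54: Wₕ = 0.15783503; term = 0.15783503²·(1 − 0.04127058)·43.59/178 = 0.0058488396.
55–64: Wₕ = 0.44971822; term = 0.44971822²·(1 − 0.16697860)·3.775/2052 = 3.0993935 × 10^-4.
18–34: Wₕ = 0.39244675; term = 0.39244675²·(1 − 0.14807907)·112.2/1588 = 0.0092704993.
Sum = 0.015429278.

0.01543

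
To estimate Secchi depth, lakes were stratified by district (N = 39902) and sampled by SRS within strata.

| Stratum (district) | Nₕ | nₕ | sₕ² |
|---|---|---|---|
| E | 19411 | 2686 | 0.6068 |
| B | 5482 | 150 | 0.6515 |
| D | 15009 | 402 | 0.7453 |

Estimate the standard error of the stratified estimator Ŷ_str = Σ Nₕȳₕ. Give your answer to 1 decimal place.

Var(Ŷ_str) = Σₕ Nₕ²(1 − fₕ)sₕ²/nₕ.
E: 19411²·(1 − 2686/19411)·0.6068/2686 = 73342.144.
B: 5482²·(1 − 150/5482)·0.6515/150 = 126955.74.
D: 15009²·(1 − 402/15009)·0.7453/402 = 406460.04.
Sum = 606757.92.
SE = √(606757.92) = 778.9.

778.9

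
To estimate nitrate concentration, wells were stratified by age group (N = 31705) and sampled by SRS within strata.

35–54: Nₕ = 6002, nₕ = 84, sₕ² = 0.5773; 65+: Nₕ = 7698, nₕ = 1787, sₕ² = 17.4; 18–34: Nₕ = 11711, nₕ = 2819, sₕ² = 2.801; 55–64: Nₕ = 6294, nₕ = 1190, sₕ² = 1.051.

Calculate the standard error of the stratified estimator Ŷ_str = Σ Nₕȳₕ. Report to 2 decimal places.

905.00

Var(Ŷ_str) = Σₕ Nₕ²(1 − fₕ)sₕ²/nₕ.
35–54: 6002²·(1 − 84/6002)·0.5773/84 = 244114.3.
65+: 7698²·(1 − 1787/7698)·17.4/1787 = 443061.04.
18–34: 11711²·(1 − 2819/11711)·2.801/2819 = 103469.29.
55–64: 6294²·(1 − 1190/6294)·1.051/1190 = 28372.21.
Sum = 819016.84.
SE = √(819016.84) = 905.00.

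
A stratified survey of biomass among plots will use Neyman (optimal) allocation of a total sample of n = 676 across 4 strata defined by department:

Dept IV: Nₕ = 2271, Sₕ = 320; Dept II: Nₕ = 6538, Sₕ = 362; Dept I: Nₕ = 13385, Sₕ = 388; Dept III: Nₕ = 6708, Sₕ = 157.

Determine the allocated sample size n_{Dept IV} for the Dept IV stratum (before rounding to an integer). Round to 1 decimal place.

52.6

Neyman allocation: nₕ = n·NₕSₕ / Σⱼ NⱼSⱼ.
Σ NⱼSⱼ = 2271·320 + 6538·362 + 13385·388 + 6708·157 = 9.340012 × 10^6.
n_{Dept IV} = 676·2271·320 / (9.340012 × 10^6) = 52.6.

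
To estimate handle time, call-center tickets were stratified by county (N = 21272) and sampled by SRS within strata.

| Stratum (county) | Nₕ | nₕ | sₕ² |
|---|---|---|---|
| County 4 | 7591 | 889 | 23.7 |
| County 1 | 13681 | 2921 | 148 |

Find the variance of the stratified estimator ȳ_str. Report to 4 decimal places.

0.0195

Var(ȳ_str) = Σₕ Wₕ²(1 − fₕ)sₕ²/nₕ with Wₕ = Nₕ/N, N = 21272.
County 4: Wₕ = 0.35685408; term = 0.35685408²·(1 − 0.11711237)·23.7/889 = 0.0029973217.
County 1: Wₕ = 0.64314592; term = 0.64314592²·(1 − 0.21350778)·148/2921 = 0.01648328.
Sum = 0.019480602.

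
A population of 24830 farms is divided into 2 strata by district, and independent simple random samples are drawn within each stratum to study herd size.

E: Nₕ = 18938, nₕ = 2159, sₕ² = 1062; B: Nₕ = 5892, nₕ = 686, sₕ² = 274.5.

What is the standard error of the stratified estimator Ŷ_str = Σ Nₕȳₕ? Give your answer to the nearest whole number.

Var(Ŷ_str) = Σₕ Nₕ²(1 − fₕ)sₕ²/nₕ.
E: 18938²·(1 − 2159/18938)·1062/2159 = 1.5630471 × 10^8.
B: 5892²·(1 − 686/5892)·274.5/686 = 1.2273972 × 10^7.
Sum = 1.6857868 × 10^8.
SE = √(1.6857868 × 10^8) = 12984.

12984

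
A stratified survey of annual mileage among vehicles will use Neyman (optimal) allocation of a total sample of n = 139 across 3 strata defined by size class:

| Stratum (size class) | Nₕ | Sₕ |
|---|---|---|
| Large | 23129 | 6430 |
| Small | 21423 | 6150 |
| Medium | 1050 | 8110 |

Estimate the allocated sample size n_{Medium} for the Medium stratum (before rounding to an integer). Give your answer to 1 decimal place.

4.1

Neyman allocation: nₕ = n·NₕSₕ / Σⱼ NⱼSⱼ.
Σ NⱼSⱼ = 23129·6430 + 21423·6150 + 1050·8110 = 2.8898642 × 10^8.
n_{Medium} = 139·1050·8110 / (2.8898642 × 10^8) = 4.1.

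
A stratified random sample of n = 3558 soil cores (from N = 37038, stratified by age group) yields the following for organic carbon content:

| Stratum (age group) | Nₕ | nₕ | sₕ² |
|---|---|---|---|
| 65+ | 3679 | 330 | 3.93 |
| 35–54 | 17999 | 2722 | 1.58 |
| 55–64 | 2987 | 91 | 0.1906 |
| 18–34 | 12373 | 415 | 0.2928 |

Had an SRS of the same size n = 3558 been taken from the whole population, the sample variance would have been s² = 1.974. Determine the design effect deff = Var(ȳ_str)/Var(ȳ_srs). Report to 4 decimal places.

Var(ȳ_str) = Σ Wₕ²(1−fₕ)sₕ²/nₕ with Wₕ = Nₕ/37038:
  65+: (3679/37038)²·(1−330/3679)·3.93/330 = 1.0696175 × 10^-4
  35–54: (17999/37038)²·(1−2722/17999)·1.58/2722 = 1.1634839 × 10^-4
  55–64: (2987/37038)²·(1−91/2987)·0.1906/91 = 1.3207488 × 10^-5
  18–34: (12373/37038)²·(1−415/12373)·0.2928/415 = 7.6095939 × 10^-5
  → Var(ȳ_str) = 3.1261357 × 10^-4.
Var(ȳ_srs) = (1 − 3558/37038)·1.974/3558 = 5.0150946 × 10^-4.
deff = (3.1261357 × 10^-4) / (5.0150946 × 10^-4) = 0.6233.

0.6233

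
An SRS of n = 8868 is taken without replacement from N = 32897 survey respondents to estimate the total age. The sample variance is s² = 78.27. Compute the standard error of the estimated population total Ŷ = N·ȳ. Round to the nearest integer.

2641

Var(Ŷ) = N²·Var(ȳ) = N²·(1 − n/N)·s²/n.
f = 8868/32897 = 0.26956865; Var(ȳ) = 0.73043135·78.27/8868 = 0.0064468721.
Var(Ŷ) = 32897² · 0.0064468721 = 6.9768863 × 10^6.
SE(Ŷ) = √(6.9768863 × 10^6) = 2641.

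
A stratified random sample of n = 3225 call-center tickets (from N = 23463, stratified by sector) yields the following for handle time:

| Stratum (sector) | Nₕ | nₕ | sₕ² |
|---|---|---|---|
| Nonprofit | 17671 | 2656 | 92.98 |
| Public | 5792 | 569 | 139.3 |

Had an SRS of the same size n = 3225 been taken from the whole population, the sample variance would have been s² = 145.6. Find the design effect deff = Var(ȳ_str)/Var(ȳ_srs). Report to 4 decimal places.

0.7787

Var(ȳ_str) = Σ Wₕ²(1−fₕ)sₕ²/nₕ with Wₕ = Nₕ/23463:
  Nonprofit: (17671/23463)²·(1−2656/17671)·92.98/2656 = 0.016872555
  Public: (5792/23463)²·(1−569/5792)·139.3/569 = 0.013453037
  → Var(ȳ_str) = 0.030325592.
Var(ȳ_srs) = (1 − 3225/23463)·145.6/3225 = 0.038941772.
deff = 0.030325592 / 0.038941772 = 0.7787.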